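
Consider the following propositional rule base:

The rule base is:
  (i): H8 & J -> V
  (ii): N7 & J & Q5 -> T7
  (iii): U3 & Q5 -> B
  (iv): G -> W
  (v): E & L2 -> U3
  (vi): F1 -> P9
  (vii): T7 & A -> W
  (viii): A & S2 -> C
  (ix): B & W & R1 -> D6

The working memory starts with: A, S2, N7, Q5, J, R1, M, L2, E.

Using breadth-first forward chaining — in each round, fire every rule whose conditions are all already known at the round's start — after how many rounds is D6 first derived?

Round 1 fires (ii), (v), (viii), giving T7, U3, C.
Round 2 fires (iii), (vii), giving B, W.
Round 3 fires (ix), giving D6.
D6 first appears in round 3.

3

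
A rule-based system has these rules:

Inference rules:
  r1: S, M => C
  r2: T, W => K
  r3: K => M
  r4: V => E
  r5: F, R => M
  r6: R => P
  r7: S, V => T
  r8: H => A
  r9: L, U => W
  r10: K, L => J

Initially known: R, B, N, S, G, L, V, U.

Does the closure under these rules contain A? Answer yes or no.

no

Round 1 fires r4, r6, r7, r9, giving E, P, T, W.
Round 2 fires r2, giving K.
Round 3 fires r3, r10, giving M, J.
Round 4 fires r1, giving C.
Fixed point reached. A is concluded only by r8; r8 needs H (never derived).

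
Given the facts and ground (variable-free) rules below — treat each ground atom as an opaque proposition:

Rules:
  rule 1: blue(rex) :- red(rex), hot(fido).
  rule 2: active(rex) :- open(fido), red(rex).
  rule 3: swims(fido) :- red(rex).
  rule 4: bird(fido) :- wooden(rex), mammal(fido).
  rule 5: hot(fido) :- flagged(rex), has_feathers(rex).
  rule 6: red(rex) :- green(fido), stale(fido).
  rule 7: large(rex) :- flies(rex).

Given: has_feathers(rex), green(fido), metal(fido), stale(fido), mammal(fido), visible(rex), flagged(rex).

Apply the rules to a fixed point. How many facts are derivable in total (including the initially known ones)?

Round 1 fires rule 5, rule 6, giving hot(fido), red(rex).
Round 2 fires rule 1, rule 3, giving blue(rex), swims(fido).
Closure: {blue(rex), flagged(rex), green(fido), has_feathers(rex), hot(fido), mammal(fido), metal(fido), red(rex), stale(fido), swims(fido), visible(rex)} — 11 facts.

11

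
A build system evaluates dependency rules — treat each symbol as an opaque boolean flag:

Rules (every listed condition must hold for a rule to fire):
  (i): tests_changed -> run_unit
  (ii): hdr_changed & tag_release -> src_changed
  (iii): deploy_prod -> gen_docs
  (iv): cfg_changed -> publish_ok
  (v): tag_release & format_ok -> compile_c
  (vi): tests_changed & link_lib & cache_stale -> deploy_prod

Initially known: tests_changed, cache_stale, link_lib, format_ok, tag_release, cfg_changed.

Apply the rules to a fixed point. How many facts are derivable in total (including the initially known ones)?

[1] (i) [tests_changed -> run_unit]; (iv) [cfg_changed -> publish_ok]; (v) [tag_release & format_ok -> compile_c]; (vi) [tests_changed & link_lib & cache_stale -> deploy_prod]. ⇒ new: run_unit, publish_ok, compile_c, deploy_prod.
[2] (iii) [deploy_prod -> gen_docs]. ⇒ new: gen_docs.
Closure: {cache_stale, cfg_changed, compile_c, deploy_prod, format_ok, gen_docs, link_lib, publish_ok, run_unit, tag_release, tests_changed} — 11 facts.

11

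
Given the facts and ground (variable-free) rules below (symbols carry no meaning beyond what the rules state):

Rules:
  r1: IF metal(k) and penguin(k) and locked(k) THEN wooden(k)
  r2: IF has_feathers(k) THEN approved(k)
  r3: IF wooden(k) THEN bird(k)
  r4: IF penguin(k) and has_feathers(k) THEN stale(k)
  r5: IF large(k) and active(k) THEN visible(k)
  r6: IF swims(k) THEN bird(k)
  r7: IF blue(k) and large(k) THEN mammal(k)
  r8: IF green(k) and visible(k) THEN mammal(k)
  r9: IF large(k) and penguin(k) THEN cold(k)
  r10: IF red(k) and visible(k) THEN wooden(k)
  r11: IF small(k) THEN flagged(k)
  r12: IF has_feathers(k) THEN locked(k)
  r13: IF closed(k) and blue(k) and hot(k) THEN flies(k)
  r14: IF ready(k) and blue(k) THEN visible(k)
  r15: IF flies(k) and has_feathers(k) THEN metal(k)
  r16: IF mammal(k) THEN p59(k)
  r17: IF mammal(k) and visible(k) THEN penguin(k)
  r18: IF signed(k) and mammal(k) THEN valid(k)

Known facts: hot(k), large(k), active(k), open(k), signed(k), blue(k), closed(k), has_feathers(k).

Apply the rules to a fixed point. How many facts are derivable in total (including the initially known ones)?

21

Round 1 — r2, r5, r7, r12, r13, derive approved(k), visible(k), mammal(k), locked(k), flies(k).
Round 2 — r15, r16, r17, r18, derive metal(k), p59(k), penguin(k), valid(k).
Round 3 — r1, r4, r9, derive wooden(k), stale(k), cold(k).
Round 4 — r3, derive bird(k).
Closure: {active(k), approved(k), bird(k), blue(k), closed(k), cold(k), flies(k), has_feathers(k), hot(k), large(k), locked(k), mammal(k), metal(k), open(k), p59(k), penguin(k), signed(k), stale(k), valid(k), visible(k), wooden(k)} — 21 facts.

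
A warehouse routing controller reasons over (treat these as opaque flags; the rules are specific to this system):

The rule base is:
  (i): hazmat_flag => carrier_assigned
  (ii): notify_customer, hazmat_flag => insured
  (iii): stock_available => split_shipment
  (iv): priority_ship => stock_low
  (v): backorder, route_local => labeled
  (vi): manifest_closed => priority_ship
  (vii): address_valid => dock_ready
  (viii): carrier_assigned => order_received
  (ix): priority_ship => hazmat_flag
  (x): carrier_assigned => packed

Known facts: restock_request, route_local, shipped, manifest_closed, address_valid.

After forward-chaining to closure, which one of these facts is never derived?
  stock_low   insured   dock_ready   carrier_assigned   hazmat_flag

insured

Round 1 — (vi), (vii), derive priority_ship, dock_ready.
Round 2 — (iv), (ix), derive stock_low, hazmat_flag.
Round 3 — (i), derive carrier_assigned.
Round 4 — (viii), (x), derive order_received, packed.
Derived: stock_low (round 2), carrier_assigned (round 3), dock_ready (round 1), hazmat_flag (round 2). insured never appears in any round.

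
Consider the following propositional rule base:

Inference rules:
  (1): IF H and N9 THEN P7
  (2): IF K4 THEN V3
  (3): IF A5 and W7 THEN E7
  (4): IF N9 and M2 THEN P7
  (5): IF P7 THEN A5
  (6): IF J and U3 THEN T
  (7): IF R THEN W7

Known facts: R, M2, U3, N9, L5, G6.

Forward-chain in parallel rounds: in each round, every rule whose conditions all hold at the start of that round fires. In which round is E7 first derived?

Round 1 — (4), (7), derive P7, W7.
Round 2 — (5), derive A5.
Round 3 — (3), derive E7.
E7 first appears in round 3.

3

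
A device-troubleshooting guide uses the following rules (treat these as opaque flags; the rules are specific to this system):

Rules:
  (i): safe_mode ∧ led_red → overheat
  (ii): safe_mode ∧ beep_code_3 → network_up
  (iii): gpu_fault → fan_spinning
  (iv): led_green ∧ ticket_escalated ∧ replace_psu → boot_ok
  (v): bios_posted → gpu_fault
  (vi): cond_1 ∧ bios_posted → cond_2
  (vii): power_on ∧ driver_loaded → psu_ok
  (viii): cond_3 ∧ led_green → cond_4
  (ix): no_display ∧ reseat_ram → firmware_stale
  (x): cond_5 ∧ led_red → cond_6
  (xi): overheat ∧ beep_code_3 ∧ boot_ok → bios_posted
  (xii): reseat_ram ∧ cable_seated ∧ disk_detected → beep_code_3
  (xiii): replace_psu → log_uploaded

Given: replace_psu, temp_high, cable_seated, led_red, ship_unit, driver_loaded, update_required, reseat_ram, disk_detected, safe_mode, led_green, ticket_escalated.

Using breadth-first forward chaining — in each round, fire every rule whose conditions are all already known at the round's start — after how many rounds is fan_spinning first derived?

4

[1] (i) [safe_mode ∧ led_red → overheat]; (iv) [led_green ∧ ticket_escalated ∧ replace_psu → boot_ok]; (xii) [reseat_ram ∧ cable_seated ∧ disk_detected → beep_code_3]; (xiii) [replace_psu → log_uploaded]. ⇒ new: overheat, boot_ok, beep_code_3, log_uploaded.
[2] (ii) [safe_mode ∧ beep_code_3 → network_up]; (xi) [overheat ∧ beep_code_3 ∧ boot_ok → bios_posted]. ⇒ new: network_up, bios_posted.
[3] (v) [bios_posted → gpu_fault]. ⇒ new: gpu_fault.
[4] (iii) [gpu_fault → fan_spinning]. ⇒ new: fan_spinning.
fan_spinning first appears in round 4.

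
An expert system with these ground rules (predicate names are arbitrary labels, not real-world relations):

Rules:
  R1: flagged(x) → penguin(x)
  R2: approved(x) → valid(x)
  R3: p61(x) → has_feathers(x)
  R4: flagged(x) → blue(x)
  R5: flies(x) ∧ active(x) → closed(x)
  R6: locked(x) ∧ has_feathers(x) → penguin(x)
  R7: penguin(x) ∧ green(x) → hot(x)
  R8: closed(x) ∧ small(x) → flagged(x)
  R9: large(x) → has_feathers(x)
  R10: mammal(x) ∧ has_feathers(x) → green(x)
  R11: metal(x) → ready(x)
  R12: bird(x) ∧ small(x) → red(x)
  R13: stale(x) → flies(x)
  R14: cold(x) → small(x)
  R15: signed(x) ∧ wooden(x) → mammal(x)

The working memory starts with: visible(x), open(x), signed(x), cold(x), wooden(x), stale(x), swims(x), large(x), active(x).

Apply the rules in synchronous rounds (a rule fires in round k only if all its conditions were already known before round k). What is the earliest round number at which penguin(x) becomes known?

4

Round 1 — R9, R13, R14, R15, derive has_feathers(x), flies(x), small(x), mammal(x).
Round 2 — R5, R10, derive closed(x), green(x).
Round 3 — R8, derive flagged(x).
Round 4 — R1, R4, derive penguin(x), blue(x).
penguin(x) first appears in round 4.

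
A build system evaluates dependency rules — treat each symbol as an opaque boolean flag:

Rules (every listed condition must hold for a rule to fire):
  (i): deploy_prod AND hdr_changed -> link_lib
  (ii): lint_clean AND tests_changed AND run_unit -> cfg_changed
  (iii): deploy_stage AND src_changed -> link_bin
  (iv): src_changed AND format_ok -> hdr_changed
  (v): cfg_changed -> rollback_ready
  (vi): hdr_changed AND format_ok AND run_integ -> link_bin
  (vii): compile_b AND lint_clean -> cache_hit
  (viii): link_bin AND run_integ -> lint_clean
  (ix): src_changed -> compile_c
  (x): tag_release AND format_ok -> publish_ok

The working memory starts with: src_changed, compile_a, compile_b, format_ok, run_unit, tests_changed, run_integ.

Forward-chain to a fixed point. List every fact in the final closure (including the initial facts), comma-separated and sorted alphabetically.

[1] (iv) [src_changed AND format_ok -> hdr_changed]; (ix) [src_changed -> compile_c]. ⇒ new: hdr_changed, compile_c.
[2] (vi) [hdr_changed AND format_ok AND run_integ -> link_bin]. ⇒ new: link_bin.
[3] (viii) [link_bin AND run_integ -> lint_clean]. ⇒ new: lint_clean.
[4] (ii) [lint_clean AND tests_changed AND run_unit -> cfg_changed]; (vii) [compile_b AND lint_clean -> cache_hit]. ⇒ new: cfg_changed, cache_hit.
[5] (v) [cfg_changed -> rollback_ready]. ⇒ new: rollback_ready.

cache_hit, cfg_changed, compile_a, compile_b, compile_c, format_ok, hdr_changed, link_bin, lint_clean, rollback_ready, run_integ, run_unit, src_changed, tests_changed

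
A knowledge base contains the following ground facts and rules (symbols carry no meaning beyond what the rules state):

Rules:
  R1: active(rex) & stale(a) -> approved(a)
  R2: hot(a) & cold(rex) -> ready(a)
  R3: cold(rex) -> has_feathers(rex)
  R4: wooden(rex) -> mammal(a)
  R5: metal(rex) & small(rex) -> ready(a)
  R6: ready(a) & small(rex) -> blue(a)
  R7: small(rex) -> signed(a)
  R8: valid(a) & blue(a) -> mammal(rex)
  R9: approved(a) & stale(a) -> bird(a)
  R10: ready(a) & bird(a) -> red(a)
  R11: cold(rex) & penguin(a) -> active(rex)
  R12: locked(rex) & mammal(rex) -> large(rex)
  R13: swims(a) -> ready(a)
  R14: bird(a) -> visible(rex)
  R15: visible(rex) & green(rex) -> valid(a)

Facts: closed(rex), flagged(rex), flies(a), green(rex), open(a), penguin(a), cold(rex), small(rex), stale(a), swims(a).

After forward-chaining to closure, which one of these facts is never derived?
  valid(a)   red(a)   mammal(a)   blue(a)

mammal(a)

[1] R3 [cold(rex) -> has_feathers(rex)]; R7 [small(rex) -> signed(a)]; R11 [cold(rex) & penguin(a) -> active(rex)]; R13 [swims(a) -> ready(a)]. ⇒ new: has_feathers(rex), signed(a), active(rex), ready(a).
[2] R1 [active(rex) & stale(a) -> approved(a)]; R6 [ready(a) & small(rex) -> blue(a)]. ⇒ new: approved(a), blue(a).
[3] R9 [approved(a) & stale(a) -> bird(a)]. ⇒ new: bird(a).
[4] R10 [ready(a) & bird(a) -> red(a)]; R14 [bird(a) -> visible(rex)]. ⇒ new: red(a), visible(rex).
[5] R15 [visible(rex) & green(rex) -> valid(a)]. ⇒ new: valid(a).
[6] R8 [valid(a) & blue(a) -> mammal(rex)]. ⇒ new: mammal(rex).
Derived: blue(a) (round 2), red(a) (round 4), valid(a) (round 5). mammal(a) never appears in any round.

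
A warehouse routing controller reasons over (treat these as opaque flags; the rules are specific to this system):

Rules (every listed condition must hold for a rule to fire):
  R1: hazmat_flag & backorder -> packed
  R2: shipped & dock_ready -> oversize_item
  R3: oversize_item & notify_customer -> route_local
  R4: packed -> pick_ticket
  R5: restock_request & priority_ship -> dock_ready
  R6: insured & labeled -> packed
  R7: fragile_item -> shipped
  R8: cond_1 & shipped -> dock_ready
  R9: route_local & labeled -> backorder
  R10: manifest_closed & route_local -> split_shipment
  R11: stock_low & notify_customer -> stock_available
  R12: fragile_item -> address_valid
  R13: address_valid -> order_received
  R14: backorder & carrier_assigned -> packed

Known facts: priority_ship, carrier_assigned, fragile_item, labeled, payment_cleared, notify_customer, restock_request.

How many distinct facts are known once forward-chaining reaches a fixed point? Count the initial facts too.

Round 1: R5 [restock_request & priority_ship -> dock_ready]; R7 [fragile_item -> shipped]; R12 [fragile_item -> address_valid]. Adds dock_ready, shipped, address_valid.
Round 2: R2 [shipped & dock_ready -> oversize_item]; R13 [address_valid -> order_received]. Adds oversize_item, order_received.
Round 3: R3 [oversize_item & notify_customer -> route_local]. Adds route_local.
Round 4: R9 [route_local & labeled -> backorder]. Adds backorder.
Round 5: R14 [backorder & carrier_assigned -> packed]. Adds packed.
Round 6: R4 [packed -> pick_ticket]. Adds pick_ticket.
Closure: {address_valid, backorder, carrier_assigned, dock_ready, fragile_item, labeled, notify_customer, order_received, oversize_item, packed, payment_cleared, pick_ticket, priority_ship, restock_request, route_local, shipped} — 16 facts.

16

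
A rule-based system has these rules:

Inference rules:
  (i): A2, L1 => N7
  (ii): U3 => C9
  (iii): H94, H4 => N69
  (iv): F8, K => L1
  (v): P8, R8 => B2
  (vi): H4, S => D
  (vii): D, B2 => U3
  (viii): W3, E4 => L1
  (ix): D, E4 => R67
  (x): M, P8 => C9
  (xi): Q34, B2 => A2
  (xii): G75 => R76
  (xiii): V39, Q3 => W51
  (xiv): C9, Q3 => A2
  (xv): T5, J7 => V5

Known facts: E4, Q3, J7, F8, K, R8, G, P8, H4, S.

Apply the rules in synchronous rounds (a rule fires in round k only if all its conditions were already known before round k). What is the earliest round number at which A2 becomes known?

4

Round 1 — (iv), (v), (vi), derive L1, B2, D.
Round 2 — (vii), (ix), derive U3, R67.
Round 3 — (ii), derive C9.
Round 4 — (xiv), derive A2.
A2 first appears in round 4.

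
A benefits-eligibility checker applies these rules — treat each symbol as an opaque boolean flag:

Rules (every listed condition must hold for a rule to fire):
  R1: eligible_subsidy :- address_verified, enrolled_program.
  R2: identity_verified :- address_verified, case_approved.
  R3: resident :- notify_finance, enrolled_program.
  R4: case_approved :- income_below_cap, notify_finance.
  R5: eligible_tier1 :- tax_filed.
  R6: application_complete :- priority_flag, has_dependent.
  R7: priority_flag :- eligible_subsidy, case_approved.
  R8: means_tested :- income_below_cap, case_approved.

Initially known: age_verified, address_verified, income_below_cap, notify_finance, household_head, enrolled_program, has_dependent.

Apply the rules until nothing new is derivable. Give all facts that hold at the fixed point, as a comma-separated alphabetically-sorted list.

address_verified, age_verified, application_complete, case_approved, eligible_subsidy, enrolled_program, has_dependent, household_head, identity_verified, income_below_cap, means_tested, notify_finance, priority_flag, resident

[1] R1 [eligible_subsidy :- address_verified, enrolled_program.]; R3 [resident :- notify_finance, enrolled_program.]; R4 [case_approved :- income_below_cap, notify_finance.]. ⇒ new: eligible_subsidy, resident, case_approved.
[2] R2 [identity_verified :- address_verified, case_approved.]; R7 [priority_flag :- eligible_subsidy, case_approved.]; R8 [means_tested :- income_below_cap, case_approved.]. ⇒ new: identity_verified, priority_flag, means_tested.
[3] R6 [application_complete :- priority_flag, has_dependent.]. ⇒ new: application_complete.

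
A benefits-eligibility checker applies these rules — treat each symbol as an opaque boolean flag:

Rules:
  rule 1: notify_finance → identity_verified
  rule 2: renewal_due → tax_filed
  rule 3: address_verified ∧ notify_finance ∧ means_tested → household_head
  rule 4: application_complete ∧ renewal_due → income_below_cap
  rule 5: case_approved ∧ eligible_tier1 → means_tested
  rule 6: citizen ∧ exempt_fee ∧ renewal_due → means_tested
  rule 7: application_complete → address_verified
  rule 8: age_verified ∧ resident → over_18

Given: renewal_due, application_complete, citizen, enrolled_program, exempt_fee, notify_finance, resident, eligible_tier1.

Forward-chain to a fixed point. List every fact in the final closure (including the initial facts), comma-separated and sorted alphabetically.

address_verified, application_complete, citizen, eligible_tier1, enrolled_program, exempt_fee, household_head, identity_verified, income_below_cap, means_tested, notify_finance, renewal_due, resident, tax_filed

Round 1: rule 1 [notify_finance → identity_verified]; rule 2 [renewal_due → tax_filed]; rule 4 [application_complete ∧ renewal_due → income_below_cap]; rule 6 [citizen ∧ exempt_fee ∧ renewal_due → means_tested]; rule 7 [application_complete → address_verified]. Adds identity_verified, tax_filed, income_below_cap, means_tested, address_verified.
Round 2: rule 3 [address_verified ∧ notify_finance ∧ means_tested → household_head]. Adds household_head.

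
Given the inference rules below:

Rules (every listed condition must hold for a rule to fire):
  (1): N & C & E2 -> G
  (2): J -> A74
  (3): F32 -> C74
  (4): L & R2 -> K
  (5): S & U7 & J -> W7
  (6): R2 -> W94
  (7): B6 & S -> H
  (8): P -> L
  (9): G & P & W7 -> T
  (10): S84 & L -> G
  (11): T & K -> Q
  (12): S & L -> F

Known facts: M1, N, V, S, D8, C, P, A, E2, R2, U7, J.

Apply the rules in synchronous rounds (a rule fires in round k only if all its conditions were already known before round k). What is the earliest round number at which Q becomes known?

Round 1 — (1), (2), (5), (6), (8), derive G, A74, W7, W94, L.
Round 2 — (4), (9), (12), derive K, T, F.
Round 3 — (11), derive Q.
Q first appears in round 3.

3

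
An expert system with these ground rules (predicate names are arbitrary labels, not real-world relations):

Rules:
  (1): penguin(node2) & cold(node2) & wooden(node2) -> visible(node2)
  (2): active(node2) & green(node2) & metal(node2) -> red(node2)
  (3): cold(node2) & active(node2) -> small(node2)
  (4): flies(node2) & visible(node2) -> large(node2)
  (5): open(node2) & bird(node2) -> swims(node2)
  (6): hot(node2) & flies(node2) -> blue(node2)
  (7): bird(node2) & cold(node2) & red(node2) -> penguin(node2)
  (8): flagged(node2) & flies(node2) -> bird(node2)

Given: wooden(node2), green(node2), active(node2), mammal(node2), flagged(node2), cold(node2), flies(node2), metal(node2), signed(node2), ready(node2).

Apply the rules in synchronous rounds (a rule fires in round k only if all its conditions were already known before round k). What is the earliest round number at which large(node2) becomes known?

4

Round 1 fires (2), (3), (8), giving red(node2), small(node2), bird(node2).
Round 2 fires (7), giving penguin(node2).
Round 3 fires (1), giving visible(node2).
Round 4 fires (4), giving large(node2).
large(node2) first appears in round 4.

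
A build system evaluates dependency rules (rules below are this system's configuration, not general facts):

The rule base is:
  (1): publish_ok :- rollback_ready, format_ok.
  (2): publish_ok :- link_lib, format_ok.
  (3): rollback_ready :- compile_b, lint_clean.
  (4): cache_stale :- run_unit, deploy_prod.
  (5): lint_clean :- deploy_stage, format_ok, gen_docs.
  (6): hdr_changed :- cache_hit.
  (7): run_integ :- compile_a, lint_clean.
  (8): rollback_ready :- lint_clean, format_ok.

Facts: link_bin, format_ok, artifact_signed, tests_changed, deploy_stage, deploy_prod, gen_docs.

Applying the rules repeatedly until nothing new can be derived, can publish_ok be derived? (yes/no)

yes

Round 1 — (5), derive lint_clean.
Round 2 — (8), derive rollback_ready.
Round 3 — (1), derive publish_ok.
publish_ok appears in round 3, so it is derivable.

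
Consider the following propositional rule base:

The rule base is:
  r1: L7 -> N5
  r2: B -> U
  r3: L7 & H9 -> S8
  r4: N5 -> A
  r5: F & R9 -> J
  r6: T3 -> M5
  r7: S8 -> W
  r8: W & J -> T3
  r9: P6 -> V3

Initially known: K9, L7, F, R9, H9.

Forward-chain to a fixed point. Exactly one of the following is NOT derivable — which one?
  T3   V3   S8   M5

Round 1 — r1, r3, r5, derive N5, S8, J.
Round 2 — r4, r7, derive A, W.
Round 3 — r8, derive T3.
Round 4 — r6, derive M5.
Derived: S8 (round 1), M5 (round 4), T3 (round 3). V3 never appears in any round.

V3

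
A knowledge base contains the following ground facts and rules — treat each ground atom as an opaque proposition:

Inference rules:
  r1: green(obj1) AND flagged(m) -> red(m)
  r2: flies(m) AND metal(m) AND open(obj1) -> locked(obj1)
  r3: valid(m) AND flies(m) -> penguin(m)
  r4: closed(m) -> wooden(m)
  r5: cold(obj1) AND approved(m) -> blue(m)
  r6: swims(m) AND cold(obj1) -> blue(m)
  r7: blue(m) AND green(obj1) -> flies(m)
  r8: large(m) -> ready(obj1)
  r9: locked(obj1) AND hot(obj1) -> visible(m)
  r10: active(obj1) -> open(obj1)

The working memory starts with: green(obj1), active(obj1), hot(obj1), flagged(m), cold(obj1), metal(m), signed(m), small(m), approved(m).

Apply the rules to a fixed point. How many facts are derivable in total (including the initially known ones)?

15

Round 1: r1 [green(obj1) AND flagged(m) -> red(m)]; r5 [cold(obj1) AND approved(m) -> blue(m)]; r10 [active(obj1) -> open(obj1)]. New: red(m), blue(m), open(obj1).
Round 2: r7 [blue(m) AND green(obj1) -> flies(m)]. New: flies(m).
Round 3: r2 [flies(m) AND metal(m) AND open(obj1) -> locked(obj1)]. New: locked(obj1).
Round 4: r9 [locked(obj1) AND hot(obj1) -> visible(m)]. New: visible(m).
Closure: {active(obj1), approved(m), blue(m), cold(obj1), flagged(m), flies(m), green(obj1), hot(obj1), locked(obj1), metal(m), open(obj1), red(m), signed(m), small(m), visible(m)} — 15 facts.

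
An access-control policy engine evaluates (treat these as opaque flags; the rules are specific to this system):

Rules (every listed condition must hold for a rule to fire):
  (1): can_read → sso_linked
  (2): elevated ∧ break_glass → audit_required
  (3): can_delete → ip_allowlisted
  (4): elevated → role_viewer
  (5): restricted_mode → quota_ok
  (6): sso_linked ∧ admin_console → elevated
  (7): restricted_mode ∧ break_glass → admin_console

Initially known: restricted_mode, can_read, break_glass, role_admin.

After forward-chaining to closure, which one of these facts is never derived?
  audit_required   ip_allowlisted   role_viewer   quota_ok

ip_allowlisted

Round 1 fires (1), (5), (7), giving sso_linked, quota_ok, admin_console.
Round 2 fires (6), giving elevated.
Round 3 fires (2), (4), giving audit_required, role_viewer.
Derived: quota_ok (round 1), role_viewer (round 3), audit_required (round 3). ip_allowlisted never appears in any round.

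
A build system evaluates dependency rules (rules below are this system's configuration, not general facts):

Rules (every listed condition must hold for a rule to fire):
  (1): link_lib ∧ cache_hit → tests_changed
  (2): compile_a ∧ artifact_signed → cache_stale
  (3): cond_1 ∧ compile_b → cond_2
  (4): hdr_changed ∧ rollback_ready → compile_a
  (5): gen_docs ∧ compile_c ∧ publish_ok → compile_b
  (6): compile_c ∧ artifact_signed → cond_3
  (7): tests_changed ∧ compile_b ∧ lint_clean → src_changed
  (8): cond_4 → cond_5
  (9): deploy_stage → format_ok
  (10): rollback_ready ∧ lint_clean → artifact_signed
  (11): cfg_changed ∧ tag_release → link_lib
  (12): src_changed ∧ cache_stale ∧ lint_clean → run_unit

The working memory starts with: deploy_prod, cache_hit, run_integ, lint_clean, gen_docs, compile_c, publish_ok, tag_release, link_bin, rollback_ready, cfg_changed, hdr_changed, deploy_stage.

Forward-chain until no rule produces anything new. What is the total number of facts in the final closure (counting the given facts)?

23

Round 1: (4) [hdr_changed ∧ rollback_ready → compile_a]; (5) [gen_docs ∧ compile_c ∧ publish_ok → compile_b]; (9) [deploy_stage → format_ok]; (10) [rollback_ready ∧ lint_clean → artifact_signed]; (11) [cfg_changed ∧ tag_release → link_lib]. New: compile_a, compile_b, format_ok, artifact_signed, link_lib.
Round 2: (1) [link_lib ∧ cache_hit → tests_changed]; (2) [compile_a ∧ artifact_signed → cache_stale]; (6) [compile_c ∧ artifact_signed → cond_3]. New: tests_changed, cache_stale, cond_3.
Round 3: (7) [tests_changed ∧ compile_b ∧ lint_clean → src_changed]. New: src_changed.
Round 4: (12) [src_changed ∧ cache_stale ∧ lint_clean → run_unit]. New: run_unit.
Closure: {artifact_signed, cache_hit, cache_stale, cfg_changed, compile_a, compile_b, compile_c, cond_3, deploy_prod, deploy_stage, format_ok, gen_docs, hdr_changed, link_bin, link_lib, lint_clean, publish_ok, rollback_ready, run_integ, run_unit, src_changed, tag_release, tests_changed} — 23 facts.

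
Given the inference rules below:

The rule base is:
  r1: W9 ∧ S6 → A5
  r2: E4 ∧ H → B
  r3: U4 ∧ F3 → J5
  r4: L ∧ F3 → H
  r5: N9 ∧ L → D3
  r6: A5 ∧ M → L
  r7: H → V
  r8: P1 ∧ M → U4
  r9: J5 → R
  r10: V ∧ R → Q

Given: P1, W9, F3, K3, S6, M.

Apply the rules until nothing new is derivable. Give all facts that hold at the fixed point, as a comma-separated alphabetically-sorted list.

A5, F3, H, J5, K3, L, M, P1, Q, R, S6, U4, V, W9

Round 1: r1 [W9 ∧ S6 → A5]; r8 [P1 ∧ M → U4]. Adds A5, U4.
Round 2: r3 [U4 ∧ F3 → J5]; r6 [A5 ∧ M → L]. Adds J5, L.
Round 3: r4 [L ∧ F3 → H]; r9 [J5 → R]. Adds H, R.
Round 4: r7 [H → V]. Adds V.
Round 5: r10 [V ∧ R → Q]. Adds Q.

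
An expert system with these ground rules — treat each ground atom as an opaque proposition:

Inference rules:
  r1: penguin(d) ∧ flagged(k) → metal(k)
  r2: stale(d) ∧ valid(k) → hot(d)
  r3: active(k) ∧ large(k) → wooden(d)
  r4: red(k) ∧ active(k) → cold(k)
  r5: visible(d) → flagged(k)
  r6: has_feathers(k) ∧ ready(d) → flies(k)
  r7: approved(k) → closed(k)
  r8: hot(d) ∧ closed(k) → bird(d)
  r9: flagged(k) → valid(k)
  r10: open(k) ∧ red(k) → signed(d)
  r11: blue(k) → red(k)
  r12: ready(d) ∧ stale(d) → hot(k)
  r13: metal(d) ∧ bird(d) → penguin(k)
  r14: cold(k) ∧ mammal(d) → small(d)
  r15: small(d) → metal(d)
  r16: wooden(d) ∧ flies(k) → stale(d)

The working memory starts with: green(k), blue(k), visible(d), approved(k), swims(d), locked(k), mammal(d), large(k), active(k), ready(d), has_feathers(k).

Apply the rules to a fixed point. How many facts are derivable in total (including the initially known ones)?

25

Round 1 — r3, r5, r6, r7, r11, derive wooden(d), flagged(k), flies(k), closed(k), red(k).
Round 2 — r4, r9, r16, derive cold(k), valid(k), stale(d).
Round 3 — r2, r12, r14, derive hot(d), hot(k), small(d).
Round 4 — r8, r15, derive bird(d), metal(d).
Round 5 — r13, derive penguin(k).
Closure: {active(k), approved(k), bird(d), blue(k), closed(k), cold(k), flagged(k), flies(k), green(k), has_feathers(k), hot(d), hot(k), large(k), locked(k), mammal(d), metal(d), penguin(k), ready(d), red(k), small(d), stale(d), swims(d), valid(k), visible(d), wooden(d)} — 25 facts.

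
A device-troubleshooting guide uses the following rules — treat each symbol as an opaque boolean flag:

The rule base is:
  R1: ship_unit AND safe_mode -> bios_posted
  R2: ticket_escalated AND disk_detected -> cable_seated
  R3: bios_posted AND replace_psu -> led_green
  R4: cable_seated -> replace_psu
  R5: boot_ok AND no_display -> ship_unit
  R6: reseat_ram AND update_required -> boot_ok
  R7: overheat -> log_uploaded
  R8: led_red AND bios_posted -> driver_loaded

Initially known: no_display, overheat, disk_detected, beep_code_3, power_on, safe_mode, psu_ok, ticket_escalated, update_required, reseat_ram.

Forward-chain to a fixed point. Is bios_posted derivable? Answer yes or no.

yes

Round 1: R2 [ticket_escalated AND disk_detected -> cable_seated]; R6 [reseat_ram AND update_required -> boot_ok]; R7 [overheat -> log_uploaded]. Adds cable_seated, boot_ok, log_uploaded.
Round 2: R4 [cable_seated -> replace_psu]; R5 [boot_ok AND no_display -> ship_unit]. Adds replace_psu, ship_unit.
Round 3: R1 [ship_unit AND safe_mode -> bios_posted]. Adds bios_posted.
Round 4: R3 [bios_posted AND replace_psu -> led_green]. Adds led_green.
bios_posted appears in round 3, so it is derivable.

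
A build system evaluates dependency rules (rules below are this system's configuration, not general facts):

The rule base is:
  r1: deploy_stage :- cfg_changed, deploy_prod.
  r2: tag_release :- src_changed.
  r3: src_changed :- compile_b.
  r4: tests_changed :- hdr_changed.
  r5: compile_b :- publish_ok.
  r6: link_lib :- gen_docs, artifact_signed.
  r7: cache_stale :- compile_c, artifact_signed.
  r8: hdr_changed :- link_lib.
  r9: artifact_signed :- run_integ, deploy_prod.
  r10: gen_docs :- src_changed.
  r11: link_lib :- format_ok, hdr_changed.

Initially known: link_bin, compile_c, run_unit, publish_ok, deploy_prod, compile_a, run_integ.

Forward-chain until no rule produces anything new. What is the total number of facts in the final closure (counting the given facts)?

Round 1 — r5, r9, derive compile_b, artifact_signed.
Round 2 — r3, r7, derive src_changed, cache_stale.
Round 3 — r2, r10, derive tag_release, gen_docs.
Round 4 — r6, derive link_lib.
Round 5 — r8, derive hdr_changed.
Round 6 — r4, derive tests_changed.
Closure: {artifact_signed, cache_stale, compile_a, compile_b, compile_c, deploy_prod, gen_docs, hdr_changed, link_bin, link_lib, publish_ok, run_integ, run_unit, src_changed, tag_release, tests_changed} — 16 facts.

16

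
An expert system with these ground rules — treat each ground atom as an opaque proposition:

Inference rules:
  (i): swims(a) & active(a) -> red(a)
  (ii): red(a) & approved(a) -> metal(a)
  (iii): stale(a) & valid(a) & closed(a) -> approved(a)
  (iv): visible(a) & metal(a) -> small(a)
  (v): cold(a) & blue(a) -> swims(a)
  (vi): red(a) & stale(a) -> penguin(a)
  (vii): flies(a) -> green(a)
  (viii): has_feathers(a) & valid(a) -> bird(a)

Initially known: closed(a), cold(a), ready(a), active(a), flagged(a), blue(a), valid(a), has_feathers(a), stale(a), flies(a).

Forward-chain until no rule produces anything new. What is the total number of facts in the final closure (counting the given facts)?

Round 1 fires (iii), (v), (vii), (viii), giving approved(a), swims(a), green(a), bird(a).
Round 2 fires (i), giving red(a).
Round 3 fires (ii), (vi), giving metal(a), penguin(a).
Closure: {active(a), approved(a), bird(a), blue(a), closed(a), cold(a), flagged(a), flies(a), green(a), has_feathers(a), metal(a), penguin(a), ready(a), red(a), stale(a), swims(a), valid(a)} — 17 facts.

17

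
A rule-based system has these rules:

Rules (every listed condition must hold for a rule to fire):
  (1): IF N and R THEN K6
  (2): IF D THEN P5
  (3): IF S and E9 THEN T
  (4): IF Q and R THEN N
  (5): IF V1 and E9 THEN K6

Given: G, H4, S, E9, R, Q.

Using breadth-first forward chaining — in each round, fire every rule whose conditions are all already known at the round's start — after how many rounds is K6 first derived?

2

Round 1: (3) [IF S and E9 THEN T]; (4) [IF Q and R THEN N]. Adds T, N.
Round 2: (1) [IF N and R THEN K6]. Adds K6.
K6 first appears in round 2.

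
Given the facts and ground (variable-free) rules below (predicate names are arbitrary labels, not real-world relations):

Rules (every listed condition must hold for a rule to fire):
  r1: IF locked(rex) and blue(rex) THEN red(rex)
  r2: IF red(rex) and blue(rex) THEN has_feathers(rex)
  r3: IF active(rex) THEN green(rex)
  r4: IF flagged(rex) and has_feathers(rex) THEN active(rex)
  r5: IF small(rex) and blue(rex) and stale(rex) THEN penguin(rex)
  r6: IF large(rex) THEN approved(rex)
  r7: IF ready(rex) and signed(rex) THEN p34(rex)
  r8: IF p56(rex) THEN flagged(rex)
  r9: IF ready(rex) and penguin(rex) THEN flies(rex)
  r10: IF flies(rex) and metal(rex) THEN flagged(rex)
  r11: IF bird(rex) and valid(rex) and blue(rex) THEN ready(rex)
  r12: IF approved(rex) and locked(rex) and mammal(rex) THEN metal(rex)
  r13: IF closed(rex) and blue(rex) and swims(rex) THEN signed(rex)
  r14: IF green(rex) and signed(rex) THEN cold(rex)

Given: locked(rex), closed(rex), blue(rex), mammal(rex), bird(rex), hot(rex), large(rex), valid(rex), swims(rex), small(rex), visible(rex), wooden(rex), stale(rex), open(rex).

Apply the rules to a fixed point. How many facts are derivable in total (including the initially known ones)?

Round 1 — r1, r5, r6, r11, r13, derive red(rex), penguin(rex), approved(rex), ready(rex), signed(rex).
Round 2 — r2, r7, r9, r12, derive has_feathers(rex), p34(rex), flies(rex), metal(rex).
Round 3 — r10, derive flagged(rex).
Round 4 — r4, derive active(rex).
Round 5 — r3, derive green(rex).
Round 6 — r14, derive cold(rex).
Closure: {active(rex), approved(rex), bird(rex), blue(rex), closed(rex), cold(rex), flagged(rex), flies(rex), green(rex), has_feathers(rex), hot(rex), large(rex), locked(rex), mammal(rex), metal(rex), open(rex), p34(rex), penguin(rex), ready(rex), red(rex), signed(rex), small(rex), stale(rex), swims(rex), valid(rex), visible(rex), wooden(rex)} — 27 facts.

27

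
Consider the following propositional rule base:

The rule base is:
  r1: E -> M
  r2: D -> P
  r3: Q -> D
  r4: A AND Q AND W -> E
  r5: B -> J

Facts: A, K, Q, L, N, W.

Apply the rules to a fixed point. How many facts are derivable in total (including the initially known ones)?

10

Round 1: r3 [Q -> D]; r4 [A AND Q AND W -> E]. Adds D, E.
Round 2: r1 [E -> M]; r2 [D -> P]. Adds M, P.
Closure: {A, D, E, K, L, M, N, P, Q, W} — 10 facts.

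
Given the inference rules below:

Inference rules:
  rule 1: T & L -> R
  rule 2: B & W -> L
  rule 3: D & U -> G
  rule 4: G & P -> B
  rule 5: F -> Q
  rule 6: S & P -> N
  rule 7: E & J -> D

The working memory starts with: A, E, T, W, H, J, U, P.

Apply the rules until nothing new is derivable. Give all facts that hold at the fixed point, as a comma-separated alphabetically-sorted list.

A, B, D, E, G, H, J, L, P, R, T, U, W

Round 1: rule 7 [E & J -> D]. New: D.
Round 2: rule 3 [D & U -> G]. New: G.
Round 3: rule 4 [G & P -> B]. New: B.
Round 4: rule 2 [B & W -> L]. New: L.
Round 5: rule 1 [T & L -> R]. New: R.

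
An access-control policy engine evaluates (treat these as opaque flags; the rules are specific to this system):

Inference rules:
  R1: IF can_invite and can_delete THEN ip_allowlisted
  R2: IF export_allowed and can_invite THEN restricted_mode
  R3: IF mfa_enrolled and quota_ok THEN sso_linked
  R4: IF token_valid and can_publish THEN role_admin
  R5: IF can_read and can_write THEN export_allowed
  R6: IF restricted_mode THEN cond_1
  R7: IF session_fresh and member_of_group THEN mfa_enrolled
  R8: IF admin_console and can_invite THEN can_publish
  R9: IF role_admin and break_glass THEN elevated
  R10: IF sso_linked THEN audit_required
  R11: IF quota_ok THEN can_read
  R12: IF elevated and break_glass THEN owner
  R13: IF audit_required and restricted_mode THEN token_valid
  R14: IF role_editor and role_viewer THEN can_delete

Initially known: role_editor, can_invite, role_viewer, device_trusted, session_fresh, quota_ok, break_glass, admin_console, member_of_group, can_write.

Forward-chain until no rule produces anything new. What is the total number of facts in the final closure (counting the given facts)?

Round 1: R7 [IF session_fresh and member_of_group THEN mfa_enrolled]; R8 [IF admin_console and can_invite THEN can_publish]; R11 [IF quota_ok THEN can_read]; R14 [IF role_editor and role_viewer THEN can_delete]. Adds mfa_enrolled, can_publish, can_read, can_delete.
Round 2: R1 [IF can_invite and can_delete THEN ip_allowlisted]; R3 [IF mfa_enrolled and quota_ok THEN sso_linked]; R5 [IF can_read and can_write THEN export_allowed]. Adds ip_allowlisted, sso_linked, export_allowed.
Round 3: R2 [IF export_allowed and can_invite THEN restricted_mode]; R10 [IF sso_linked THEN audit_required]. Adds restricted_mode, audit_required.
Round 4: R6 [IF restricted_mode THEN cond_1]; R13 [IF audit_required and restricted_mode THEN token_valid]. Adds cond_1, token_valid.
Round 5: R4 [IF token_valid and can_publish THEN role_admin]. Adds role_admin.
Round 6: R9 [IF role_admin and break_glass THEN elevated]. Adds elevated.
Round 7: R12 [IF elevated and break_glass THEN owner]. Adds owner.
Closure: {admin_console, audit_required, break_glass, can_delete, can_invite, can_publish, can_read, can_write, cond_1, device_trusted, elevated, export_allowed, ip_allowlisted, member_of_group, mfa_enrolled, owner, quota_ok, restricted_mode, role_admin, role_editor, role_viewer, session_fresh, sso_linked, token_valid} — 24 facts.

24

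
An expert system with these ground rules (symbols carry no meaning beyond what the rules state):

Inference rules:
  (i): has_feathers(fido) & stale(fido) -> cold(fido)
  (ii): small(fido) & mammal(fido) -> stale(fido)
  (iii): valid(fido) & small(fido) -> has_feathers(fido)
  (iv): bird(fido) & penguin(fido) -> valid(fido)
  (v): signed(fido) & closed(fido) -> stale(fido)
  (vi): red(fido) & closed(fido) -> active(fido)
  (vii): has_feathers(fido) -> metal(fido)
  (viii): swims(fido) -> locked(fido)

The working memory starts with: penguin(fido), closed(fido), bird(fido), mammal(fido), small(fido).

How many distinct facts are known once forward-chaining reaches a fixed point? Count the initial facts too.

10

[1] (ii) [small(fido) & mammal(fido) -> stale(fido)]; (iv) [bird(fido) & penguin(fido) -> valid(fido)]. ⇒ new: stale(fido), valid(fido).
[2] (iii) [valid(fido) & small(fido) -> has_feathers(fido)]. ⇒ new: has_feathers(fido).
[3] (i) [has_feathers(fido) & stale(fido) -> cold(fido)]; (vii) [has_feathers(fido) -> metal(fido)]. ⇒ new: cold(fido), metal(fido).
Closure: {bird(fido), closed(fido), cold(fido), has_feathers(fido), mammal(fido), metal(fido), penguin(fido), small(fido), stale(fido), valid(fido)} — 10 facts.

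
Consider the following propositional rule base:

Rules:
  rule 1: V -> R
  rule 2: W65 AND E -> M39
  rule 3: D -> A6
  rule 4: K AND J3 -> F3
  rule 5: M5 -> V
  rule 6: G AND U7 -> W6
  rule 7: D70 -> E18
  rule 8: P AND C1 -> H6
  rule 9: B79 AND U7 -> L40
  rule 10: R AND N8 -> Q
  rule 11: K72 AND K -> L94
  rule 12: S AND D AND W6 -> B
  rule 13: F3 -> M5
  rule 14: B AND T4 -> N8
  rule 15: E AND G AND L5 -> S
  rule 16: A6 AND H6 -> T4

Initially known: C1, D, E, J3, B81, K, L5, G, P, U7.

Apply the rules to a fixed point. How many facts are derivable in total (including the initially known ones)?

Round 1 fires rule 3, rule 4, rule 6, rule 8, rule 15, giving A6, F3, W6, H6, S.
Round 2 fires rule 12, rule 13, rule 16, giving B, M5, T4.
Round 3 fires rule 5, rule 14, giving V, N8.
Round 4 fires rule 1, giving R.
Round 5 fires rule 10, giving Q.
Closure: {A6, B, B81, C1, D, E, F3, G, H6, J3, K, L5, M5, N8, P, Q, R, S, T4, U7, V, W6} — 22 facts.

22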